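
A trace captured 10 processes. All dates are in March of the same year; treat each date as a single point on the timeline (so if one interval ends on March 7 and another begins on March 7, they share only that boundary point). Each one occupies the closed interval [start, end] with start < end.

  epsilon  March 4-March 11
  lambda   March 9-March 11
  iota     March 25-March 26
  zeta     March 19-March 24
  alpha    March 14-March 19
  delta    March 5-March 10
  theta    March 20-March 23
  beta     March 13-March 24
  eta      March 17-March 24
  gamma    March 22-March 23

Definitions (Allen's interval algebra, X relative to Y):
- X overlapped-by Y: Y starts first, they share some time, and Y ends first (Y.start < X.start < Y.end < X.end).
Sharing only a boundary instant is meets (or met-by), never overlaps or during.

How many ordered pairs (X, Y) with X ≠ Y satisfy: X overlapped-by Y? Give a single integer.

2

Checking all 90 ordered pairs for relation 'overlapped-by'; matching pairs in alphabetical order:
(eta, alpha): eta overlapped-by alpha ✓
(lambda, delta): lambda overlapped-by delta ✓
Count: 2.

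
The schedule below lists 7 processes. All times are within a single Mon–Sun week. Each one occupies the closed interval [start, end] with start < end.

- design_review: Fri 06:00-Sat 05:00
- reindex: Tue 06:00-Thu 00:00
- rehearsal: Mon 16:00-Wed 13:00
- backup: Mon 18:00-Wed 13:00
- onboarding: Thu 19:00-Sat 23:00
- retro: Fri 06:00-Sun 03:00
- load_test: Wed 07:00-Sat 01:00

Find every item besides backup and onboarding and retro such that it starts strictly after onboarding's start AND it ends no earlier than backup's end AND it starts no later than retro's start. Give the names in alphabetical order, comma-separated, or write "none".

Conditions: its start is strictly after onboarding's start (X.start > Thu 19:00) AND its end is no earlier than backup's end (X.end >= Wed 13:00) AND its start is no later than retro's start (X.start <= Fri 06:00).
design_review: start Fri 06:00 > Thu 19:00? ✓; end Sat 05:00 >= Wed 13:00? ✓; start Fri 06:00 <= Fri 06:00? ✓ → yes.
load_test: start Wed 07:00 > Thu 19:00? ✗; end Sat 01:00 >= Wed 13:00? ✓; start Wed 07:00 <= Fri 06:00? ✓ → no.
rehearsal: start Mon 16:00 > Thu 19:00? ✗; end Wed 13:00 >= Wed 13:00? ✓; start Mon 16:00 <= Fri 06:00? ✓ → no.
reindex: start Tue 06:00 > Thu 19:00? ✗; end Thu 00:00 >= Wed 13:00? ✓; start Tue 06:00 <= Fri 06:00? ✓ → no.
Result: design_review.

design_review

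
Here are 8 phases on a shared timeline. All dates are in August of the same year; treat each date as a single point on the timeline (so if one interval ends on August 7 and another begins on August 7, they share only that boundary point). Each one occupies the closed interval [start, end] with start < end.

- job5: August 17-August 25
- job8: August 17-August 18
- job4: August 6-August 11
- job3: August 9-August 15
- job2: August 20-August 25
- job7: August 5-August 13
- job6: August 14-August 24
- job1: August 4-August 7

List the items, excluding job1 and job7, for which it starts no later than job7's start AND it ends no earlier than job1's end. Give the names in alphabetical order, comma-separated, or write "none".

none

Conditions: its start is no later than job7's start (X.start <= August 5) AND its end is no earlier than job1's end (X.end >= August 7).
job2: start August 20 <= August 5? ✗; end August 25 >= August 7? ✓ → no.
job3: start August 9 <= August 5? ✗; end August 15 >= August 7? ✓ → no.
job4: start August 6 <= August 5? ✗; end August 11 >= August 7? ✓ → no.
job5: start August 17 <= August 5? ✗; end August 25 >= August 7? ✓ → no.
job6: start August 14 <= August 5? ✗; end August 24 >= August 7? ✓ → no.
job8: start August 17 <= August 5? ✗; end August 18 >= August 7? ✓ → no.
Result: none.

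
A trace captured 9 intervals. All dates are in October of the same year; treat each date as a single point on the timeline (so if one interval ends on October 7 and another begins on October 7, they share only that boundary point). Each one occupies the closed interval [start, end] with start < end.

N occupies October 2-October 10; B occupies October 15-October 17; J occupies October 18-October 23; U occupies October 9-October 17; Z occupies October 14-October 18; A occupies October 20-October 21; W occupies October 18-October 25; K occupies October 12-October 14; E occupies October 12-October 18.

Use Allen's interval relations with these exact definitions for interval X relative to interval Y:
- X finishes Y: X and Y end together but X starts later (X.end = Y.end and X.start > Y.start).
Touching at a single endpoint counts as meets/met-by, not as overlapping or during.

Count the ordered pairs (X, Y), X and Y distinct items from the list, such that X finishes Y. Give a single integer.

Checking all 72 ordered pairs for relation 'finishes'; matching pairs in alphabetical order:
(B, U): B finishes U ✓
(Z, E): Z finishes E ✓
Count: 2.

2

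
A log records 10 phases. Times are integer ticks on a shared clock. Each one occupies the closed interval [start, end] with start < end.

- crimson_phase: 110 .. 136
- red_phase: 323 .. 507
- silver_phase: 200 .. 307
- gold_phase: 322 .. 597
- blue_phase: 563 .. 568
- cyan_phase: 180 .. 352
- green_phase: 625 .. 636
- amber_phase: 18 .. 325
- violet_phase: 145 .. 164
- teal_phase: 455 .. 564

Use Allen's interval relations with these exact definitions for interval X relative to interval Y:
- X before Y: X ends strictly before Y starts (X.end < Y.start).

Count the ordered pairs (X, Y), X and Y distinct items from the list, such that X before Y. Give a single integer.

Checking all 90 ordered pairs for relation 'before'; matching pairs in alphabetical order:
(amber_phase, blue_phase): amber_phase before blue_phase ✓
(amber_phase, green_phase): amber_phase before green_phase ✓
(amber_phase, teal_phase): amber_phase before teal_phase ✓
(blue_phase, green_phase): blue_phase before green_phase ✓
(crimson_phase, blue_phase): crimson_phase before blue_phase ✓
(crimson_phase, cyan_phase): crimson_phase before cyan_phase ✓
(crimson_phase, gold_phase): crimson_phase before gold_phase ✓
(crimson_phase, green_phase): crimson_phase before green_phase ✓
(crimson_phase, red_phase): crimson_phase before red_phase ✓
(crimson_phase, silver_phase): crimson_phase before silver_phase ✓
(crimson_phase, teal_phase): crimson_phase before teal_phase ✓
(crimson_phase, violet_phase): crimson_phase before violet_phase ✓
(cyan_phase, blue_phase): cyan_phase before blue_phase ✓
(cyan_phase, green_phase): cyan_phase before green_phase ✓
(cyan_phase, teal_phase): cyan_phase before teal_phase ✓
(gold_phase, green_phase): gold_phase before green_phase ✓
(red_phase, blue_phase): red_phase before blue_phase ✓
(red_phase, green_phase): red_phase before green_phase ✓
(silver_phase, blue_phase): silver_phase before blue_phase ✓
(silver_phase, gold_phase): silver_phase before gold_phase ✓
(silver_phase, green_phase): silver_phase before green_phase ✓
(silver_phase, red_phase): silver_phase before red_phase ✓
(silver_phase, teal_phase): silver_phase before teal_phase ✓
(teal_phase, green_phase): teal_phase before green_phase ✓
... plus 7 further pairs not listed.
Count: 31.

31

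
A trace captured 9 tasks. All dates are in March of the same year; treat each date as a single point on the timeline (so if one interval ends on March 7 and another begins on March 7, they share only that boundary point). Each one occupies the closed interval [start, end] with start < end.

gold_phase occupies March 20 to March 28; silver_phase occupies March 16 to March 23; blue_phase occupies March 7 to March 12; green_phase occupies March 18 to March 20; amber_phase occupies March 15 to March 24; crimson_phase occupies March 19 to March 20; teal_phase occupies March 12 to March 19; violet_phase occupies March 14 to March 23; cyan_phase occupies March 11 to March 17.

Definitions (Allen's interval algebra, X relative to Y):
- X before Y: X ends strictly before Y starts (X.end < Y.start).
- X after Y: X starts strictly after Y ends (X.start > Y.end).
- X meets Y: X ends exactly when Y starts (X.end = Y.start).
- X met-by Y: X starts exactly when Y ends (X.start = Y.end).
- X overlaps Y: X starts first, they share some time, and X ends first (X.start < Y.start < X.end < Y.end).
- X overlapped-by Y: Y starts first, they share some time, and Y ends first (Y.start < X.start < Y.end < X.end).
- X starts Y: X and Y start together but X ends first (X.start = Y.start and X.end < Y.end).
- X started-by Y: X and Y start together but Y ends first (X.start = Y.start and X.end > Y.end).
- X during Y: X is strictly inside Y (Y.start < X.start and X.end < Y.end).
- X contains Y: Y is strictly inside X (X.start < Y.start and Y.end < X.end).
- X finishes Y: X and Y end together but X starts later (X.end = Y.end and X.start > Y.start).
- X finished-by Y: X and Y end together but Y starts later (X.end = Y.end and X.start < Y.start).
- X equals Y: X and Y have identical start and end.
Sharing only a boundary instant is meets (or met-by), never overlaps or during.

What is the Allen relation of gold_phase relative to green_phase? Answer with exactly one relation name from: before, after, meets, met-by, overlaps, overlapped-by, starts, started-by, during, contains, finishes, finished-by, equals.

gold_phase = [March 20, March 28]; green_phase = [March 18, March 20].
Compare endpoints: gold_phase.start > green_phase.start, gold_phase.start = green_phase.end, gold_phase.end > green_phase.start, gold_phase.end > green_phase.end.
That pattern is 'met-by'.

met-by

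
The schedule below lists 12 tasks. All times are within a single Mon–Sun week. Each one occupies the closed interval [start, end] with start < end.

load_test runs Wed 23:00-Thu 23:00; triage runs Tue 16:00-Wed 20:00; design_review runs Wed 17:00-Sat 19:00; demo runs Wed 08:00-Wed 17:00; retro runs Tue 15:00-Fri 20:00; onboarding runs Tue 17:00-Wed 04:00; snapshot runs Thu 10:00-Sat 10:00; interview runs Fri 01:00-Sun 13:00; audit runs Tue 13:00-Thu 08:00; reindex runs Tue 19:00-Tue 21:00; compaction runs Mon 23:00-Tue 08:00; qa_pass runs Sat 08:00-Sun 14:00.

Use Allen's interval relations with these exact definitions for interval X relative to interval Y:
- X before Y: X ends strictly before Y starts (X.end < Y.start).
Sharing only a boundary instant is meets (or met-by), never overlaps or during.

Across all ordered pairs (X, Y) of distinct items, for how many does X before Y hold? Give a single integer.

Checking all 132 ordered pairs for relation 'before'; matching pairs in alphabetical order:
(audit, interview): audit before interview ✓
(audit, qa_pass): audit before qa_pass ✓
(audit, snapshot): audit before snapshot ✓
(compaction, audit): compaction before audit ✓
(compaction, demo): compaction before demo ✓
(compaction, design_review): compaction before design_review ✓
(compaction, interview): compaction before interview ✓
(compaction, load_test): compaction before load_test ✓
(compaction, onboarding): compaction before onboarding ✓
(compaction, qa_pass): compaction before qa_pass ✓
(compaction, reindex): compaction before reindex ✓
(compaction, retro): compaction before retro ✓
(compaction, snapshot): compaction before snapshot ✓
(compaction, triage): compaction before triage ✓
(demo, interview): demo before interview ✓
(demo, load_test): demo before load_test ✓
(demo, qa_pass): demo before qa_pass ✓
(demo, snapshot): demo before snapshot ✓
(load_test, interview): load_test before interview ✓
(load_test, qa_pass): load_test before qa_pass ✓
(onboarding, demo): onboarding before demo ✓
(onboarding, design_review): onboarding before design_review ✓
(onboarding, interview): onboarding before interview ✓
(onboarding, load_test): onboarding before load_test ✓
... plus 13 further pairs not listed.
Count: 37.

37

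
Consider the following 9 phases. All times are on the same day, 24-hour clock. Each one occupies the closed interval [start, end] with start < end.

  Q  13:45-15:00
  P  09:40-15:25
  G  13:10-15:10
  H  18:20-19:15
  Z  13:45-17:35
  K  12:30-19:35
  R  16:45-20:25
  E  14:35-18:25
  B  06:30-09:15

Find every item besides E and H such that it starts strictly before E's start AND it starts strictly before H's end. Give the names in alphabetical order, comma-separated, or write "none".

Conditions: its start is strictly before E's start (X.start < 14:35) AND its start is strictly before H's end (X.start < 19:15).
B: start 06:30 < 14:35? ✓; start 06:30 < 19:15? ✓ → yes.
G: start 13:10 < 14:35? ✓; start 13:10 < 19:15? ✓ → yes.
K: start 12:30 < 14:35? ✓; start 12:30 < 19:15? ✓ → yes.
P: start 09:40 < 14:35? ✓; start 09:40 < 19:15? ✓ → yes.
Q: start 13:45 < 14:35? ✓; start 13:45 < 19:15? ✓ → yes.
R: start 16:45 < 14:35? ✗; start 16:45 < 19:15? ✓ → no.
Z: start 13:45 < 14:35? ✓; start 13:45 < 19:15? ✓ → yes.
Result: B, G, K, P, Q, Z.

B, G, K, P, Q, Z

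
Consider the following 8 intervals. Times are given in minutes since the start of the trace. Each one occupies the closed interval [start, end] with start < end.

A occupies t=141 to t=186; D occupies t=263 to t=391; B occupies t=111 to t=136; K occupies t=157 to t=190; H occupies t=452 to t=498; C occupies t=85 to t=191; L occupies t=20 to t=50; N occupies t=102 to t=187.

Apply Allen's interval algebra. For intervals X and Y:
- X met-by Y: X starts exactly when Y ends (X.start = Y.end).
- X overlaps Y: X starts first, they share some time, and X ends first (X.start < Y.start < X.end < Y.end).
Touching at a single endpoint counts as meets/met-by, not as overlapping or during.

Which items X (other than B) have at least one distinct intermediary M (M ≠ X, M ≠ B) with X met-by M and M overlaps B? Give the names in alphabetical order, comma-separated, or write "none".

none

Target B = [t=111, t=136].
Intermediaries M with M overlaps B: none.
Union: none.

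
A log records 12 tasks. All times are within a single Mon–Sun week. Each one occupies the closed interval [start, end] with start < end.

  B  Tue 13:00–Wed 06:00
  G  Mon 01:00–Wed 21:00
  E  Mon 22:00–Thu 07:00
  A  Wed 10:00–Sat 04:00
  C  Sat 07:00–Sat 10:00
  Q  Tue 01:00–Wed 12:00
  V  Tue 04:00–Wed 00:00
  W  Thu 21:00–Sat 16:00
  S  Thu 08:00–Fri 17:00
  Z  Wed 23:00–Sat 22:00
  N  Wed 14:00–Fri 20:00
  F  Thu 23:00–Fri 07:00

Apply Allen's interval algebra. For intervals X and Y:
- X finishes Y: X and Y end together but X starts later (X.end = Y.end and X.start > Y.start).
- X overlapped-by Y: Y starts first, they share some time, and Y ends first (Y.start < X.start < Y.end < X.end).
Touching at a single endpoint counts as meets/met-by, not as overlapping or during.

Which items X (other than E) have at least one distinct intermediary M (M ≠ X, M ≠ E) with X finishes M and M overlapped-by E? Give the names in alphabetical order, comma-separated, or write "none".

none

Target E = [Mon 22:00, Thu 07:00].
Intermediaries M with M overlapped-by E: A, N, Z.
Via A — items with X finishes A: none.
Via N — items with X finishes N: none.
Via Z — items with X finishes Z: none.
Union: none.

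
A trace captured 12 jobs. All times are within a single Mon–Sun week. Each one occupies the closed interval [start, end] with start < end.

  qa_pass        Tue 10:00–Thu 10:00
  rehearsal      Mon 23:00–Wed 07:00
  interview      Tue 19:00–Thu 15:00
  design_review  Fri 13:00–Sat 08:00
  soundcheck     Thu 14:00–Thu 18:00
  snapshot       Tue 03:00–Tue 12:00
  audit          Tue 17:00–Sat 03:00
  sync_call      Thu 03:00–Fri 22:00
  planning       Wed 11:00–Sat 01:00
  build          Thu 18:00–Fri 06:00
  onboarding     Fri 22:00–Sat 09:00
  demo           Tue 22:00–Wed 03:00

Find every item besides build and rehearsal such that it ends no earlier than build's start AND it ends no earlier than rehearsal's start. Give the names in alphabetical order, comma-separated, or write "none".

Conditions: its end is no earlier than build's start (X.end >= Thu 18:00) AND its end is no earlier than rehearsal's start (X.end >= Mon 23:00).
audit: end Sat 03:00 >= Thu 18:00? ✓; end Sat 03:00 >= Mon 23:00? ✓ → yes.
demo: end Wed 03:00 >= Thu 18:00? ✗; end Wed 03:00 >= Mon 23:00? ✓ → no.
design_review: end Sat 08:00 >= Thu 18:00? ✓; end Sat 08:00 >= Mon 23:00? ✓ → yes.
interview: end Thu 15:00 >= Thu 18:00? ✗; end Thu 15:00 >= Mon 23:00? ✓ → no.
onboarding: end Sat 09:00 >= Thu 18:00? ✓; end Sat 09:00 >= Mon 23:00? ✓ → yes.
planning: end Sat 01:00 >= Thu 18:00? ✓; end Sat 01:00 >= Mon 23:00? ✓ → yes.
qa_pass: end Thu 10:00 >= Thu 18:00? ✗; end Thu 10:00 >= Mon 23:00? ✓ → no.
snapshot: end Tue 12:00 >= Thu 18:00? ✗; end Tue 12:00 >= Mon 23:00? ✓ → no.
soundcheck: end Thu 18:00 >= Thu 18:00? ✓; end Thu 18:00 >= Mon 23:00? ✓ → yes.
sync_call: end Fri 22:00 >= Thu 18:00? ✓; end Fri 22:00 >= Mon 23:00? ✓ → yes.
Result: audit, design_review, onboarding, planning, soundcheck, sync_call.

audit, design_review, onboarding, planning, soundcheck, sync_call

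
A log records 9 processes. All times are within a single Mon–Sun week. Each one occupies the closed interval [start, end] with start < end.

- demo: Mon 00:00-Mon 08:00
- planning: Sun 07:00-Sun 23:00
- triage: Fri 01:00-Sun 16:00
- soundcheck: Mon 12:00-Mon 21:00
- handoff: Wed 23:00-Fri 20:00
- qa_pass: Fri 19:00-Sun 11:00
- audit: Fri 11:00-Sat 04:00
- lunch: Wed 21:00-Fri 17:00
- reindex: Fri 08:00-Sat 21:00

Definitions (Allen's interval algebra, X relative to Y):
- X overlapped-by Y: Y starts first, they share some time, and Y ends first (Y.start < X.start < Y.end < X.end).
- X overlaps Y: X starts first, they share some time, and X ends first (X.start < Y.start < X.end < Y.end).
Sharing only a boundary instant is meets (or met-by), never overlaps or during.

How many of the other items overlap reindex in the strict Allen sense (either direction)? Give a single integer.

3

Target reindex = [Fri 08:00, Sat 21:00].
audit [Fri 11:00, Sat 04:00] → during → no.
demo [Mon 00:00, Mon 08:00] → before → no.
handoff [Wed 23:00, Fri 20:00] → overlaps → counts.
lunch [Wed 21:00, Fri 17:00] → overlaps → counts.
planning [Sun 07:00, Sun 23:00] → after → no.
qa_pass [Fri 19:00, Sun 11:00] → overlapped-by → counts.
soundcheck [Mon 12:00, Mon 21:00] → before → no.
triage [Fri 01:00, Sun 16:00] → contains → no.
Total: 3.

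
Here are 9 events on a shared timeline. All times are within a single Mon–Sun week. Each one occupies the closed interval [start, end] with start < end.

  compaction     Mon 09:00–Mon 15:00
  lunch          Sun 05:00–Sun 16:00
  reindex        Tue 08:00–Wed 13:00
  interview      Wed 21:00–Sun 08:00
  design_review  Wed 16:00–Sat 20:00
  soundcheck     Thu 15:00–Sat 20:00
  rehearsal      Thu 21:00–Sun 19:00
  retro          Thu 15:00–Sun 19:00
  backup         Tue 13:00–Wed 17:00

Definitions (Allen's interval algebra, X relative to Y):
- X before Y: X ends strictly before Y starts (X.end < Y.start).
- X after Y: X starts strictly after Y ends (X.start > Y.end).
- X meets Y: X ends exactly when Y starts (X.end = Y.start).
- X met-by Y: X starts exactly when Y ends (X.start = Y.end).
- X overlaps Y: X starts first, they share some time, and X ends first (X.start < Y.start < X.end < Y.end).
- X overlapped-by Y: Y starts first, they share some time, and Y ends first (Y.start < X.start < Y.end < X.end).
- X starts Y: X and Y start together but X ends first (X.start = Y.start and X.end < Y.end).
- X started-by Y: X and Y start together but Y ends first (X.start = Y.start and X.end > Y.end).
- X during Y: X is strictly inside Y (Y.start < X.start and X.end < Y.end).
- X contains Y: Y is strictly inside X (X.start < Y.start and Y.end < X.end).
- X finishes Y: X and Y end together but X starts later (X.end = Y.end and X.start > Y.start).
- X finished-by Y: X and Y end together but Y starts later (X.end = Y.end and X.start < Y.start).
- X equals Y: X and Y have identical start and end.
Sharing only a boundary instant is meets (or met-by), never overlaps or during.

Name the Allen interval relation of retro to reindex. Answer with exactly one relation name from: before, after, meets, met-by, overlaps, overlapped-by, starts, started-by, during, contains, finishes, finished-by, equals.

after

retro = [Thu 15:00, Sun 19:00]; reindex = [Tue 08:00, Wed 13:00].
Compare endpoints: retro.start > reindex.start, retro.start > reindex.end, retro.end > reindex.start, retro.end > reindex.end.
That pattern is 'after'.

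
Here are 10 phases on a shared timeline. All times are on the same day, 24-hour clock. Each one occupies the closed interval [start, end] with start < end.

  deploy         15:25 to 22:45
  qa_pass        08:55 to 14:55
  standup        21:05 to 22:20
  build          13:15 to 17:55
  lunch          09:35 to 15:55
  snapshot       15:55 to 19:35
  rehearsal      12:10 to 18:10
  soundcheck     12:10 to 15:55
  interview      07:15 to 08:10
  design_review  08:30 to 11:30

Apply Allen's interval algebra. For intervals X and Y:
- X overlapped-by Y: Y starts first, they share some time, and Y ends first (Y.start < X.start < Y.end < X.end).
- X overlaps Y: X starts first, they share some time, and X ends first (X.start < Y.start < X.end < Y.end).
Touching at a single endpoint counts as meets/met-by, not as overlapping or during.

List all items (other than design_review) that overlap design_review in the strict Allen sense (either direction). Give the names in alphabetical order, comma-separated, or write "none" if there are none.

lunch, qa_pass

Target design_review = [08:30, 11:30].
build [13:15, 17:55] → after → no.
deploy [15:25, 22:45] → after → no.
interview [07:15, 08:10] → before → no.
lunch [09:35, 15:55] → overlapped-by → yes.
qa_pass [08:55, 14:55] → overlapped-by → yes.
rehearsal [12:10, 18:10] → after → no.
snapshot [15:55, 19:35] → after → no.
soundcheck [12:10, 15:55] → after → no.
standup [21:05, 22:20] → after → no.
Result: lunch, qa_pass.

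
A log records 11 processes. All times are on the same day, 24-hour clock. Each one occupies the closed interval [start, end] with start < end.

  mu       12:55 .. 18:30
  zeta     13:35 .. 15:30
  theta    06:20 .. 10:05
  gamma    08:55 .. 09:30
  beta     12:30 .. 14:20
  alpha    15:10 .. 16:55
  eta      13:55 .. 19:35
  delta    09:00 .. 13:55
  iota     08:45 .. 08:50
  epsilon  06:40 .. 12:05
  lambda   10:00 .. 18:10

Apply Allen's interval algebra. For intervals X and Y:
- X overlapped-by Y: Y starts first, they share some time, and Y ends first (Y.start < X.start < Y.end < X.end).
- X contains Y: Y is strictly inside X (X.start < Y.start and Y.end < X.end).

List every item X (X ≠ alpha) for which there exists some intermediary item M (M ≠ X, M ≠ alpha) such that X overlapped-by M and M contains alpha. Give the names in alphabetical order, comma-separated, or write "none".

Target alpha = [15:10, 16:55].
Intermediaries M with M contains alpha: eta, lambda, mu.
Via eta — items with X overlapped-by eta: none.
Via lambda — items with X overlapped-by lambda: eta, mu.
Via mu — items with X overlapped-by mu: eta.
Union: eta, mu.

eta, mu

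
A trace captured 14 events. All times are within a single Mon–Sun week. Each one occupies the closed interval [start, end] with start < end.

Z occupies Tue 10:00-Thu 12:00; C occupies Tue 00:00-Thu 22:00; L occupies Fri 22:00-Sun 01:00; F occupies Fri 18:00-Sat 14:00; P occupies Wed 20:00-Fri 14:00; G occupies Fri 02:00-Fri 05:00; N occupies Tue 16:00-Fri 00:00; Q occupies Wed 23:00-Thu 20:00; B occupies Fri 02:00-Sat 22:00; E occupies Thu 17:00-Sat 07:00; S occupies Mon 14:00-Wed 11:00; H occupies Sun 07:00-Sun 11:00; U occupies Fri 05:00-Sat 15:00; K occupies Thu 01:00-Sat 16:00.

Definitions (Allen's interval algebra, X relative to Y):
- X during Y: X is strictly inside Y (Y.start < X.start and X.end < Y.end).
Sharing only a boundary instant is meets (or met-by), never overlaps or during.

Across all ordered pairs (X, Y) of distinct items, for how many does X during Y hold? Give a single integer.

Checking all 182 ordered pairs for relation 'during'; matching pairs in alphabetical order:
(E, K): E during K ✓
(F, B): F during B ✓
(F, K): F during K ✓
(F, U): F during U ✓
(G, E): G during E ✓
(G, K): G during K ✓
(G, P): G during P ✓
(Q, C): Q during C ✓
(Q, N): Q during N ✓
(Q, P): Q during P ✓
(U, B): U during B ✓
(U, K): U during K ✓
(Z, C): Z during C ✓
Count: 13.

13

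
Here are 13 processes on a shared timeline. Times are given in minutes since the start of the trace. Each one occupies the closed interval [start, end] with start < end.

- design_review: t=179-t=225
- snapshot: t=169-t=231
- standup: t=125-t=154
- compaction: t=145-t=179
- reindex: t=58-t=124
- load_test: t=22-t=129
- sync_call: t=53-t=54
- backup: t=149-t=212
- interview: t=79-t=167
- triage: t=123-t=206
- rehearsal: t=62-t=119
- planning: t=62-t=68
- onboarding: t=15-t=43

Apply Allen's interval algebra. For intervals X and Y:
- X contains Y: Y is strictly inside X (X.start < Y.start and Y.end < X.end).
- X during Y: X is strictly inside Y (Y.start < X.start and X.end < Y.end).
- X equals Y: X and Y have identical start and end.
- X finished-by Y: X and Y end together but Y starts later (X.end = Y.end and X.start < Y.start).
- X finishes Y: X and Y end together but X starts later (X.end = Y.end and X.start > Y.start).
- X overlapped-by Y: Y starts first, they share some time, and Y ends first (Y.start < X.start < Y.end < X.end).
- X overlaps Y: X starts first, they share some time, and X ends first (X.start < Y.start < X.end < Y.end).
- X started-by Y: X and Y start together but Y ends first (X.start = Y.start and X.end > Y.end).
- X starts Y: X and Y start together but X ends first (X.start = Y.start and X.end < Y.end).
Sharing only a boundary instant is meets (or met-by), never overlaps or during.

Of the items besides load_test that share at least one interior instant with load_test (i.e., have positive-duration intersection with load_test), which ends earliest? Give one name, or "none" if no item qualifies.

Target load_test = [t=22, t=129].
backup [t=149, t=212] → after → excluded.
compaction [t=145, t=179] → after → excluded.
design_review [t=179, t=225] → after → excluded.
interview [t=79, t=167] → overlapped-by → candidate.
onboarding [t=15, t=43] → overlaps → candidate.
planning [t=62, t=68] → during → candidate.
rehearsal [t=62, t=119] → during → candidate.
reindex [t=58, t=124] → during → candidate.
snapshot [t=169, t=231] → after → excluded.
standup [t=125, t=154] → overlapped-by → candidate.
sync_call [t=53, t=54] → during → candidate.
triage [t=123, t=206] → overlapped-by → candidate.
Among candidates, earliest end is t=43 → onboarding.

onboarding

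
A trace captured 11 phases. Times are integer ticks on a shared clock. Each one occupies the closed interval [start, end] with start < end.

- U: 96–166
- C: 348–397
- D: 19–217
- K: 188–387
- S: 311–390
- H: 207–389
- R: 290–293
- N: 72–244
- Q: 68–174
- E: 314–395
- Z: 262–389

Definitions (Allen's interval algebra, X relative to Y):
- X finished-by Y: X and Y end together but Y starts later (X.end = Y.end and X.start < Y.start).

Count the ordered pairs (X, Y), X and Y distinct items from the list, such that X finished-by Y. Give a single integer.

Checking all 110 ordered pairs for relation 'finished-by'; matching pairs in alphabetical order:
(H, Z): H finished-by Z ✓
Count: 1.

1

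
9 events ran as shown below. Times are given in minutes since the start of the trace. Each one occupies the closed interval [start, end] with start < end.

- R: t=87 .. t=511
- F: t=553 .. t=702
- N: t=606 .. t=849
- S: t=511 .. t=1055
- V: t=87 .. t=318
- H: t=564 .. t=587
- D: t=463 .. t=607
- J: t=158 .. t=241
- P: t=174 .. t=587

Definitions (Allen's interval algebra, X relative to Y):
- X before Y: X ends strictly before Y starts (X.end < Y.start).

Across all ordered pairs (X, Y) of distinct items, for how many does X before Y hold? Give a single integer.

Checking all 72 ordered pairs for relation 'before'; matching pairs in alphabetical order:
(H, N): H before N ✓
(J, D): J before D ✓
(J, F): J before F ✓
(J, H): J before H ✓
(J, N): J before N ✓
(J, S): J before S ✓
(P, N): P before N ✓
(R, F): R before F ✓
(R, H): R before H ✓
(R, N): R before N ✓
(V, D): V before D ✓
(V, F): V before F ✓
(V, H): V before H ✓
(V, N): V before N ✓
(V, S): V before S ✓
Count: 15.

15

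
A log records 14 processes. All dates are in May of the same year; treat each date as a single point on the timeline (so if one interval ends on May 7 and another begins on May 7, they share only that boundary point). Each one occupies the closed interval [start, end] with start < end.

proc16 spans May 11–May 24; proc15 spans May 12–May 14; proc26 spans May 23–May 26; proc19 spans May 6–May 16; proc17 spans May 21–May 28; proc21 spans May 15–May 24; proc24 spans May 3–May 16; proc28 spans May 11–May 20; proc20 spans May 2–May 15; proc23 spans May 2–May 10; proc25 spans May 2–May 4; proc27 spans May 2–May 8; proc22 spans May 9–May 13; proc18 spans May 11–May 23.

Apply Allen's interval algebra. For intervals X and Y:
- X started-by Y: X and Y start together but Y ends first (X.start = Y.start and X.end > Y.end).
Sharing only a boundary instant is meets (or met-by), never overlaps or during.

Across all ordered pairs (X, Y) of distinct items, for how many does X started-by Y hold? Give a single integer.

9

Checking all 182 ordered pairs for relation 'started-by'; matching pairs in alphabetical order:
(proc16, proc18): proc16 started-by proc18 ✓
(proc16, proc28): proc16 started-by proc28 ✓
(proc18, proc28): proc18 started-by proc28 ✓
(proc20, proc23): proc20 started-by proc23 ✓
(proc20, proc25): proc20 started-by proc25 ✓
(proc20, proc27): proc20 started-by proc27 ✓
(proc23, proc25): proc23 started-by proc25 ✓
(proc23, proc27): proc23 started-by proc27 ✓
(proc27, proc25): proc27 started-by proc25 ✓
Count: 9.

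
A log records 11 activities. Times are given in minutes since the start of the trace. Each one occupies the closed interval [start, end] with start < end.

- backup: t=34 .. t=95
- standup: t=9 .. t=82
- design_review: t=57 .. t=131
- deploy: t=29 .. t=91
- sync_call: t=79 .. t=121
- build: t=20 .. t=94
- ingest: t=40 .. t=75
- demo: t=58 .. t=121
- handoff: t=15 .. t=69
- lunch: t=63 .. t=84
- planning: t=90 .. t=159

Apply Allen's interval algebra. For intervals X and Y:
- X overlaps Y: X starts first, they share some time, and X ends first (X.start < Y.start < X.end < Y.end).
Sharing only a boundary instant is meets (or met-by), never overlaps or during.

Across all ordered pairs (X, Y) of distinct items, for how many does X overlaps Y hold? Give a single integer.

35

Checking all 110 ordered pairs for relation 'overlaps'; matching pairs in alphabetical order:
(backup, demo): backup overlaps demo ✓
(backup, design_review): backup overlaps design_review ✓
(backup, planning): backup overlaps planning ✓
(backup, sync_call): backup overlaps sync_call ✓
(build, backup): build overlaps backup ✓
(build, demo): build overlaps demo ✓
(build, design_review): build overlaps design_review ✓
(build, planning): build overlaps planning ✓
(build, sync_call): build overlaps sync_call ✓
(demo, planning): demo overlaps planning ✓
(deploy, backup): deploy overlaps backup ✓
(deploy, demo): deploy overlaps demo ✓
(deploy, design_review): deploy overlaps design_review ✓
(deploy, planning): deploy overlaps planning ✓
(deploy, sync_call): deploy overlaps sync_call ✓
(design_review, planning): design_review overlaps planning ✓
(handoff, backup): handoff overlaps backup ✓
(handoff, build): handoff overlaps build ✓
(handoff, demo): handoff overlaps demo ✓
(handoff, deploy): handoff overlaps deploy ✓
(handoff, design_review): handoff overlaps design_review ✓
(handoff, ingest): handoff overlaps ingest ✓
(handoff, lunch): handoff overlaps lunch ✓
(ingest, demo): ingest overlaps demo ✓
... plus 11 further pairs not listed.
Count: 35.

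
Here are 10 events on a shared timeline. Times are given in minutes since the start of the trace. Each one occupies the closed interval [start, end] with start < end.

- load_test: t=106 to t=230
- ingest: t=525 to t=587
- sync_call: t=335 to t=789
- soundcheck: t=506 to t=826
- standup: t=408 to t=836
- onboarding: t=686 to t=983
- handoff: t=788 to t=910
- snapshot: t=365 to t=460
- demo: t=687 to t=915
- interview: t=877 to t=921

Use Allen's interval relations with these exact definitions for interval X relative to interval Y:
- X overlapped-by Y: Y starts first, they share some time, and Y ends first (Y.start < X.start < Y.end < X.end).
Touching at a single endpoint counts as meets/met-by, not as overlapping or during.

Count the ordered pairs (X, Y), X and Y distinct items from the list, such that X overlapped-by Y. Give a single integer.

14

Checking all 90 ordered pairs for relation 'overlapped-by'; matching pairs in alphabetical order:
(demo, soundcheck): demo overlapped-by soundcheck ✓
(demo, standup): demo overlapped-by standup ✓
(demo, sync_call): demo overlapped-by sync_call ✓
(handoff, soundcheck): handoff overlapped-by soundcheck ✓
(handoff, standup): handoff overlapped-by standup ✓
(handoff, sync_call): handoff overlapped-by sync_call ✓
(interview, demo): interview overlapped-by demo ✓
(interview, handoff): interview overlapped-by handoff ✓
(onboarding, soundcheck): onboarding overlapped-by soundcheck ✓
(onboarding, standup): onboarding overlapped-by standup ✓
(onboarding, sync_call): onboarding overlapped-by sync_call ✓
(soundcheck, sync_call): soundcheck overlapped-by sync_call ✓
(standup, snapshot): standup overlapped-by snapshot ✓
(standup, sync_call): standup overlapped-by sync_call ✓
Count: 14.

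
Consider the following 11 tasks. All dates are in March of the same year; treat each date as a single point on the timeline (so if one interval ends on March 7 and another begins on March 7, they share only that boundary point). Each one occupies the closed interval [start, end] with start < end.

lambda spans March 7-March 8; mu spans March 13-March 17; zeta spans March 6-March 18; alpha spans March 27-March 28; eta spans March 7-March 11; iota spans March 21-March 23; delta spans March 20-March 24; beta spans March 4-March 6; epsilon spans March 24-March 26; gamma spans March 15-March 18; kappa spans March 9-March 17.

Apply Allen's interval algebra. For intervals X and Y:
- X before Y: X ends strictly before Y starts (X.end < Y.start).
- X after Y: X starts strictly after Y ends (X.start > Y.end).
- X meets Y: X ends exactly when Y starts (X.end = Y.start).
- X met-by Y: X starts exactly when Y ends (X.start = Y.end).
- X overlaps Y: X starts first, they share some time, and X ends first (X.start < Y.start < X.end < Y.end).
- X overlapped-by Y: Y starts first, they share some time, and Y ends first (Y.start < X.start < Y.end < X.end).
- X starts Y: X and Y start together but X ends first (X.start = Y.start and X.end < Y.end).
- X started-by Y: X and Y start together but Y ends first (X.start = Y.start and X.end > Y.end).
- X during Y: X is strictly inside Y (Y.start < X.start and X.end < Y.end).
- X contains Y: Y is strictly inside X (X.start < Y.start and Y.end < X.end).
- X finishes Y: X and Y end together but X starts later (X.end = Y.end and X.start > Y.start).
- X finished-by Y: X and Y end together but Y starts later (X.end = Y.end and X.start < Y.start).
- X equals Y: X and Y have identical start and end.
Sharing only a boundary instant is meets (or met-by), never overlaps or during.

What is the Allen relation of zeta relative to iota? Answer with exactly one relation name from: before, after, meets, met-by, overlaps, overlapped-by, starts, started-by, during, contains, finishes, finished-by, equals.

before

zeta = [March 6, March 18]; iota = [March 21, March 23].
Compare endpoints: zeta.start < iota.start, zeta.start < iota.end, zeta.end < iota.start, zeta.end < iota.end.
That pattern is 'before'.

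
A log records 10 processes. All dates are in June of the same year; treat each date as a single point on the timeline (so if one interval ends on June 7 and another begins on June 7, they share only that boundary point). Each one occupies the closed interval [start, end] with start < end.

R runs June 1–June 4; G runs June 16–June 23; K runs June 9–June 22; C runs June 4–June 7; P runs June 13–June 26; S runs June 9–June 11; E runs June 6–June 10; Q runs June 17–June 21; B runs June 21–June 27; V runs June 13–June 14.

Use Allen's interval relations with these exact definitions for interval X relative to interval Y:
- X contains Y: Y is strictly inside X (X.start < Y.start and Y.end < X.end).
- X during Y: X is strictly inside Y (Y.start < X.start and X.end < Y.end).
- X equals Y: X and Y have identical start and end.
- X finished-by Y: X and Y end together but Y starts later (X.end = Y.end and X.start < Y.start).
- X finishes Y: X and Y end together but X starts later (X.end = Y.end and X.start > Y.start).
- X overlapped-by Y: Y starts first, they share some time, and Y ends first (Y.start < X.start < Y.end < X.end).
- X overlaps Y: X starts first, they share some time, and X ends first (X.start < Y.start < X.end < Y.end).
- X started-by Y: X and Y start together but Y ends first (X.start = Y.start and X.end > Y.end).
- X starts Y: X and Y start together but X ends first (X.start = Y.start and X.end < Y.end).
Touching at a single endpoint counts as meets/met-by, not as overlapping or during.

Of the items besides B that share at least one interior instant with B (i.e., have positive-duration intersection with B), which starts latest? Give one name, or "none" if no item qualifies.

Target B = [June 21, June 27].
C [June 4, June 7] → before → excluded.
E [June 6, June 10] → before → excluded.
G [June 16, June 23] → overlaps → candidate.
K [June 9, June 22] → overlaps → candidate.
P [June 13, June 26] → overlaps → candidate.
Q [June 17, June 21] → meets → excluded.
R [June 1, June 4] → before → excluded.
S [June 9, June 11] → before → excluded.
V [June 13, June 14] → before → excluded.
Among candidates, latest start is June 16 → G.

G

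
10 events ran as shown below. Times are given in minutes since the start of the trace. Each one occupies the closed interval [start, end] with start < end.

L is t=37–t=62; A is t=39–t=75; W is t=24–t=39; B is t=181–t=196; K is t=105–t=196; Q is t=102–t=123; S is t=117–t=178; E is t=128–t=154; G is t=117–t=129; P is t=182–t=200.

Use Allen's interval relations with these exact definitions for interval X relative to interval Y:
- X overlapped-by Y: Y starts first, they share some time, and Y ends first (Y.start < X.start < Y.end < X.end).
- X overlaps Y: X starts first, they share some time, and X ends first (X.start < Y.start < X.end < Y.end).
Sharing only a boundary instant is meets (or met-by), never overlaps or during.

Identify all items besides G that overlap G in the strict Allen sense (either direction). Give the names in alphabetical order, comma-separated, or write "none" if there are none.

E, Q

Target G = [t=117, t=129].
A [t=39, t=75] → before → no.
B [t=181, t=196] → after → no.
E [t=128, t=154] → overlapped-by → yes.
K [t=105, t=196] → contains → no.
L [t=37, t=62] → before → no.
P [t=182, t=200] → after → no.
Q [t=102, t=123] → overlaps → yes.
S [t=117, t=178] → started-by → no.
W [t=24, t=39] → before → no.
Result: E, Q.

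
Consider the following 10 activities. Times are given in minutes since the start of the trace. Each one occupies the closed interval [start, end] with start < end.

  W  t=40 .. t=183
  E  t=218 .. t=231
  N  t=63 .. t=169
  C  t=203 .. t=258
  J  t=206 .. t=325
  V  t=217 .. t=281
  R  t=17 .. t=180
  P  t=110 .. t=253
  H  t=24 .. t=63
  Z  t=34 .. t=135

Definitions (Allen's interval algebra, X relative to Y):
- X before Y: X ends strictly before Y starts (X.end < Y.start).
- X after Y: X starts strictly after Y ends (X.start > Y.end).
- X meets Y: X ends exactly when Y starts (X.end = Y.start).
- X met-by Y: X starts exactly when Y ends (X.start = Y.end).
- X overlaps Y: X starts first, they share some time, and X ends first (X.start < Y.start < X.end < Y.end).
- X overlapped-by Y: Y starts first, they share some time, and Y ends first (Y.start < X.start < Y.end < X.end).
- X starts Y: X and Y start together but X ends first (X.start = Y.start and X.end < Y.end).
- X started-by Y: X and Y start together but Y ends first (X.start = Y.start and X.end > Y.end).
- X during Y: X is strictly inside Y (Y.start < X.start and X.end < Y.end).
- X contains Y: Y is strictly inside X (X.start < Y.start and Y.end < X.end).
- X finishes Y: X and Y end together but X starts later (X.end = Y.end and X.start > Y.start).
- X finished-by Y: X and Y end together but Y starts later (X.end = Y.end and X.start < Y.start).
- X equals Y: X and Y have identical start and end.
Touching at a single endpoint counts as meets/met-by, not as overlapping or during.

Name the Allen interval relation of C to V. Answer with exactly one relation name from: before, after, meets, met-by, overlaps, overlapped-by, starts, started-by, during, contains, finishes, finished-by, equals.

overlaps

C = [t=203, t=258]; V = [t=217, t=281].
Compare endpoints: C.start < V.start, C.start < V.end, C.end > V.start, C.end < V.end.
That pattern is 'overlaps'.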